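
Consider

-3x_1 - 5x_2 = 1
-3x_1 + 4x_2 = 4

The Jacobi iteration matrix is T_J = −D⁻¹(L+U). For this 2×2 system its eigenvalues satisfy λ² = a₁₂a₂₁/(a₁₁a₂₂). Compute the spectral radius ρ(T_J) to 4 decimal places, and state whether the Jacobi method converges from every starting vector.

1.1180

a₁₂a₂₁/(a₁₁a₂₂) = (-5)·(-3) / ((-3)·(4)) = -1.250000
ρ = √|-1.250000| = √1.250000 = 1.1180
ρ > 1, so Jacobi diverges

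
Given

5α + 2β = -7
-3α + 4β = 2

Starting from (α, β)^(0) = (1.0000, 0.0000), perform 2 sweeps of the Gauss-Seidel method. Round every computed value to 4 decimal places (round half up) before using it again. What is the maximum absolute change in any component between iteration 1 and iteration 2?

0.2200

Iteration 1:
  α = (-7 - (2)·0.0000) / (5) = -1.4000
  β = (2 - (-3)·-1.4000) / (4) = -0.5500
Iteration 2:
  α = (-7 - (2)·-0.5500) / (5) = -1.1800
  β = (2 - (-3)·-1.1800) / (4) = -0.3850
Change: (0.2200, 0.1650) → max |·| = 0.2200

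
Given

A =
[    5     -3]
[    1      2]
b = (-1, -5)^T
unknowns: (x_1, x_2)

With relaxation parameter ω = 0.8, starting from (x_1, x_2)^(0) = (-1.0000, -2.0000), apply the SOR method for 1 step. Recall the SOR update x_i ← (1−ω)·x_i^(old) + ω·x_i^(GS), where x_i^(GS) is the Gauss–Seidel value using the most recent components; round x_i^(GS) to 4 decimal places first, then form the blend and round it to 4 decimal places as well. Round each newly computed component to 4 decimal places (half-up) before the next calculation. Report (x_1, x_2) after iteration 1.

(-1.3200, -1.8720)

Iteration 1:
  x_1: GS value = (-1 - (-3)·-2.0000) / (5) = -1.4000;  x_1 ← (1−ω)·-1.0000 + ω·-1.4000 = -1.3200
  x_2: GS value = (-5 - (1)·-1.3200) / (2) = -1.8400;  x_2 ← (1−ω)·-2.0000 + ω·-1.8400 = -1.8720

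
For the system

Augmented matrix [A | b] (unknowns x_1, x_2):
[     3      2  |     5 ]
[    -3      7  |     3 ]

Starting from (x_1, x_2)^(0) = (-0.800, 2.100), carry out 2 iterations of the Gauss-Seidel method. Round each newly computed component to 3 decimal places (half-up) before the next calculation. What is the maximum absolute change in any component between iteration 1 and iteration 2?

Iteration 1:
  x_1 = (5 - (2)·2.100) / (3) = 0.267
  x_2 = (3 - (-3)·0.267) / (7) = 0.543
Iteration 2:
  x_1 = (5 - (2)·0.543) / (3) = 1.305
  x_2 = (3 - (-3)·1.305) / (7) = 0.988
Change: (1.038, 0.445) → max |·| = 1.038

1.038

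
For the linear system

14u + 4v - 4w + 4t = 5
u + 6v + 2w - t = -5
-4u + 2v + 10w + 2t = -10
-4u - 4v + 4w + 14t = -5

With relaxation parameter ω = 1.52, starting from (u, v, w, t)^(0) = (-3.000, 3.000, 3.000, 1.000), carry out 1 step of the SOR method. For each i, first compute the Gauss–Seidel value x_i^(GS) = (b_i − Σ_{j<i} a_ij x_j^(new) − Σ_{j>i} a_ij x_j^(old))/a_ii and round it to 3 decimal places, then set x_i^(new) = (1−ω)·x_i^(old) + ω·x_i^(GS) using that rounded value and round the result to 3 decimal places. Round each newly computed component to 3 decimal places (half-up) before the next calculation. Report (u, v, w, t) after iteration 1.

Iteration 1:
  u: GS value = (5 - (4)·3.000 - (-4)·3.000 - (4)·1.000) / (14) = 0.071;  u ← (1−ω)·-3.000 + ω·0.071 = 1.668
  v: GS value = (-5 - (1)·1.668 - (2)·3.000 - (-1)·1.000) / (6) = -1.945;  v ← (1−ω)·3.000 + ω·-1.945 = -4.516
  w: GS value = (-10 - (-4)·1.668 - (2)·-4.516 - (2)·1.000) / (10) = 0.370;  w ← (1−ω)·3.000 + ω·0.370 = -0.998
  t: GS value = (-5 - (-4)·1.668 - (-4)·-4.516 - (4)·-0.998) / (14) = -0.886;  t ← (1−ω)·1.000 + ω·-0.886 = -1.867

(1.668, -4.516, -0.998, -1.867)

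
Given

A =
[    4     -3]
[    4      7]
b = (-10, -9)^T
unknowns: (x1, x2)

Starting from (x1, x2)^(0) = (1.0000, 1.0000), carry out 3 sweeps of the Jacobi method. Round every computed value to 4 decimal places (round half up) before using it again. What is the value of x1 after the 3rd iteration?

Iteration 1:
  x1 = (-10 - (-3)·1.0000) / (4) = -1.7500
  x2 = (-9 - (4)·1.0000) / (7) = -1.8571
Iteration 2:
  x1 = (-10 - (-3)·-1.8571) / (4) = -3.8928
  x2 = (-9 - (4)·-1.7500) / (7) = -0.2857
Iteration 3:
  x1 = (-10 - (-3)·-0.2857) / (4) = -2.7143
  x2 = (-9 - (4)·-3.8928) / (7) = 0.9387

-2.7143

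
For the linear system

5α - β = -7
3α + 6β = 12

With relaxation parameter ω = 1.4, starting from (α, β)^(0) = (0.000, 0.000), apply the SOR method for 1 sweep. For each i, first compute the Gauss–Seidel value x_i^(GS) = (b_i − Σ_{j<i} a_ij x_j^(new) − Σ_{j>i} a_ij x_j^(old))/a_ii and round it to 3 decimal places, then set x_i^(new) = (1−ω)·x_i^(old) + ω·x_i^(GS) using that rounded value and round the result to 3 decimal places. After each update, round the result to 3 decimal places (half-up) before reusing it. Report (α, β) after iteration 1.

(-1.960, 4.172)

Iteration 1:
  α: GS value = (-7 - (-1)·0.000) / (5) = -1.400;  α ← (1−ω)·0.000 + ω·-1.400 = -1.960
  β: GS value = (12 - (3)·-1.960) / (6) = 2.980;  β ← (1−ω)·0.000 + ω·2.980 = 4.172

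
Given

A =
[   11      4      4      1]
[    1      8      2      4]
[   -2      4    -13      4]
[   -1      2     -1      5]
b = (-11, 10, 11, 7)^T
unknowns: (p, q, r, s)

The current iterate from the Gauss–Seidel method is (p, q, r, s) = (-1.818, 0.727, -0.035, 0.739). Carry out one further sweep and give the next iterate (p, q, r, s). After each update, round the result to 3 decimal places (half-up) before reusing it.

One sweep:
  p = (-11 - (4)·0.727 - (4)·-0.035 - (1)·0.739) / (11) = -1.319
  q = (10 - (1)·-1.319 - (2)·-0.035 - (4)·0.739) / (8) = 1.054
  r = (11 - (-2)·-1.319 - (4)·1.054 - (4)·0.739) / (-13) = -0.092
  s = (7 - (-1)·-1.319 - (2)·1.054 - (-1)·-0.092) / (5) = 0.696

(-1.319, 1.054, -0.092, 0.696)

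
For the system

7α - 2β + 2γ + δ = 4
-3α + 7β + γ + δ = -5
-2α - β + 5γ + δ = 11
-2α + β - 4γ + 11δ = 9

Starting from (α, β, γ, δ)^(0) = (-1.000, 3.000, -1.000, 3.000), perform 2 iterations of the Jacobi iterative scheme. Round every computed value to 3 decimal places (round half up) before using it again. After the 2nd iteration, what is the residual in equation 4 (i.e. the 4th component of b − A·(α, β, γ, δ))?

Iteration 1:
  α = (4 - (-2)·3.000 - (2)·-1.000 - (1)·3.000) / (7) = 1.286
  β = (-5 - (-3)·-1.000 - (1)·-1.000 - (1)·3.000) / (7) = -1.429
  γ = (11 - (-2)·-1.000 - (-1)·3.000 - (1)·3.000) / (5) = 1.800
  δ = (9 - (-2)·-1.000 - (1)·3.000 - (-4)·-1.000) / (11) = 0.000
Iteration 2:
  α = (4 - (-2)·-1.429 - (2)·1.800 - (1)·0.000) / (7) = -0.351
  β = (-5 - (-3)·1.286 - (1)·1.800 - (1)·0.000) / (7) = -0.420
  γ = (11 - (-2)·1.286 - (-1)·-1.429 - (1)·0.000) / (5) = 2.429
  δ = (9 - (-2)·1.286 - (1)·-1.429 - (-4)·1.800) / (11) = 1.836
Residual b − A·x = (-1.077, -7.378, -4.103, -1.762)

-1.762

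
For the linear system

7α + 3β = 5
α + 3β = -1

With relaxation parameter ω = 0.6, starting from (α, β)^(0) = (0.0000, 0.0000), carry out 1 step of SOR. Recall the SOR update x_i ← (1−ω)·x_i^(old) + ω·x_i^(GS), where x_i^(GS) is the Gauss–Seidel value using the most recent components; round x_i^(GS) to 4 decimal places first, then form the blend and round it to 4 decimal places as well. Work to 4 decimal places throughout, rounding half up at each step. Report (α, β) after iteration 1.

(0.4286, -0.2857)

Iteration 1:
  α: GS value = (5 - (3)·0.0000) / (7) = 0.7143;  α ← (1−ω)·0.0000 + ω·0.7143 = 0.4286
  β: GS value = (-1 - (1)·0.4286) / (3) = -0.4762;  β ← (1−ω)·0.0000 + ω·-0.4762 = -0.2857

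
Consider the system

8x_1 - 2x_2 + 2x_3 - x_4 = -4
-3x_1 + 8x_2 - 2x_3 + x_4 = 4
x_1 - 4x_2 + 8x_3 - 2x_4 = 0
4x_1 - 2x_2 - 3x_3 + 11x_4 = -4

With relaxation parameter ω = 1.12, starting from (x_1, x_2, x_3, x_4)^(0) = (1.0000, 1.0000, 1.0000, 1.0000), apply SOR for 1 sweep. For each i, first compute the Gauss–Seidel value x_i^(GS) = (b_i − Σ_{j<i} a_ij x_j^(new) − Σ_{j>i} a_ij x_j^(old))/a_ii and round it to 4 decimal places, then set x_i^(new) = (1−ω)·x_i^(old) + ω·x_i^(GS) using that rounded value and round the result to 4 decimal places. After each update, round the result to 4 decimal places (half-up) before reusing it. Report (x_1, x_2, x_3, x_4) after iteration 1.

Iteration 1:
  x_1: GS value = (-4 - (-2)·1.0000 - (2)·1.0000 - (-1)·1.0000) / (8) = -0.3750;  x_1 ← (1−ω)·1.0000 + ω·-0.3750 = -0.5400
  x_2: GS value = (4 - (-3)·-0.5400 - (-2)·1.0000 - (1)·1.0000) / (8) = 0.4225;  x_2 ← (1−ω)·1.0000 + ω·0.4225 = 0.3532
  x_3: GS value = (0 - (1)·-0.5400 - (-4)·0.3532 - (-2)·1.0000) / (8) = 0.4941;  x_3 ← (1−ω)·1.0000 + ω·0.4941 = 0.4334
  x_4: GS value = (-4 - (4)·-0.5400 - (-2)·0.3532 - (-3)·0.4334) / (11) = 0.0151;  x_4 ← (1−ω)·1.0000 + ω·0.0151 = -0.1031

(-0.5400, 0.3532, 0.4334, -0.1031)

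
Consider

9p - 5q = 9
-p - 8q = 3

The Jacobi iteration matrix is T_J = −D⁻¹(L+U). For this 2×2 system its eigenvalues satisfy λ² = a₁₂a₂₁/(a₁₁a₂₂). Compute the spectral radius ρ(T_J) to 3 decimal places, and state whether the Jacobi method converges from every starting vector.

0.264

a₁₂a₂₁/(a₁₁a₂₂) = (-5)·(-1) / ((9)·(-8)) = -0.069444
ρ = √|-0.069444| = √0.069444 = 0.264
ρ < 1, so Jacobi converges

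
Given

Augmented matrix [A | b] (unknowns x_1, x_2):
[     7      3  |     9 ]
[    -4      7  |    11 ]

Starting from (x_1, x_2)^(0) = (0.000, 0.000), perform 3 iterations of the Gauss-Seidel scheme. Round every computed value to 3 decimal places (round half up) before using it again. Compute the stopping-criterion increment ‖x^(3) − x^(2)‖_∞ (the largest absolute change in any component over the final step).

Iteration 1:
  x_1 = (9 - (3)·0.000) / (7) = 1.286
  x_2 = (11 - (-4)·1.286) / (7) = 2.306
Iteration 2:
  x_1 = (9 - (3)·2.306) / (7) = 0.297
  x_2 = (11 - (-4)·0.297) / (7) = 1.741
Iteration 3:
  x_1 = (9 - (3)·1.741) / (7) = 0.540
  x_2 = (11 - (-4)·0.540) / (7) = 1.880
Change: (0.243, 0.139) → max |·| = 0.243

0.243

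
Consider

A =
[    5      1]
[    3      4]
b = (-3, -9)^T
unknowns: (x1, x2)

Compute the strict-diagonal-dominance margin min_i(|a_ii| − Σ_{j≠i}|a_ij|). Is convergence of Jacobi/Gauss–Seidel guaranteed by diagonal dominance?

1

row 1: |5| − (1) = 4
row 2: |4| − (3) = 1
minimum over rows = 1 → strictly diagonally dominant (convergence guaranteed)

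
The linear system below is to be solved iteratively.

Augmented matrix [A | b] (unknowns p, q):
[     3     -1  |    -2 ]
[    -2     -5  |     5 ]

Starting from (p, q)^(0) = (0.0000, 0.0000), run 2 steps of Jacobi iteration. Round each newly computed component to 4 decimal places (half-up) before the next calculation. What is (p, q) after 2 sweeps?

(-1.0000, -0.7333)

Iteration 1:
  p = (-2 - (-1)·0.0000) / (3) = -0.6667
  q = (5 - (-2)·0.0000) / (-5) = -1.0000
Iteration 2:
  p = (-2 - (-1)·-1.0000) / (3) = -1.0000
  q = (5 - (-2)·-0.6667) / (-5) = -0.7333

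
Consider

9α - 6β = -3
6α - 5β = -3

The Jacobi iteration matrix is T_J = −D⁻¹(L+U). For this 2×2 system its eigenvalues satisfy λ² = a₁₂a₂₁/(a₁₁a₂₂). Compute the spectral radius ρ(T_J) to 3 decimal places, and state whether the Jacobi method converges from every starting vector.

0.894

a₁₂a₂₁/(a₁₁a₂₂) = (-6)·(6) / ((9)·(-5)) = 0.800000
ρ = √|0.800000| = √0.800000 = 0.894
ρ < 1, so Jacobi converges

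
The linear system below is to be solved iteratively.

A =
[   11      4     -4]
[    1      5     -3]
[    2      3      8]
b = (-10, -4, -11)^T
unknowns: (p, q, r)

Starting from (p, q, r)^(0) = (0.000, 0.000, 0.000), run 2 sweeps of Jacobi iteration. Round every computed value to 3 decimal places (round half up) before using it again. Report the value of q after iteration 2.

-1.443

Iteration 1:
  p = (-10 - (4)·0.000 - (-4)·0.000) / (11) = -0.909
  q = (-4 - (1)·0.000 - (-3)·0.000) / (5) = -0.800
  r = (-11 - (2)·0.000 - (3)·0.000) / (8) = -1.375
Iteration 2:
  p = (-10 - (4)·-0.800 - (-4)·-1.375) / (11) = -1.118
  q = (-4 - (1)·-0.909 - (-3)·-1.375) / (5) = -1.443
  r = (-11 - (2)·-0.909 - (3)·-0.800) / (8) = -0.848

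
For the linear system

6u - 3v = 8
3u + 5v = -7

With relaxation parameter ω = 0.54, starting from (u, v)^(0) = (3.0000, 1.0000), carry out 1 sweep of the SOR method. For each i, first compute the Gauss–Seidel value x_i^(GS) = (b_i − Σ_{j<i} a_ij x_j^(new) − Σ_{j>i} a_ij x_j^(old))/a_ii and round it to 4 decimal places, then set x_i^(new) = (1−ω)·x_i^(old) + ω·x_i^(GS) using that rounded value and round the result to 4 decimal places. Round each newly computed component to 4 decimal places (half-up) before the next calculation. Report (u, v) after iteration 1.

(2.3700, -1.0639)

Iteration 1:
  u: GS value = (8 - (-3)·1.0000) / (6) = 1.8333;  u ← (1−ω)·3.0000 + ω·1.8333 = 2.3700
  v: GS value = (-7 - (3)·2.3700) / (5) = -2.8220;  v ← (1−ω)·1.0000 + ω·-2.8220 = -1.0639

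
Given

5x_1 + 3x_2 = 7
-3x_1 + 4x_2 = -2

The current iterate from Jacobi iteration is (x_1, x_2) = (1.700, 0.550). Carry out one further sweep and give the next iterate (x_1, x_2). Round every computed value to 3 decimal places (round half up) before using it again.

One sweep:
  x_1 = (7 - (3)·0.550) / (5) = 1.070
  x_2 = (-2 - (-3)·1.700) / (4) = 0.775

(1.070, 0.775)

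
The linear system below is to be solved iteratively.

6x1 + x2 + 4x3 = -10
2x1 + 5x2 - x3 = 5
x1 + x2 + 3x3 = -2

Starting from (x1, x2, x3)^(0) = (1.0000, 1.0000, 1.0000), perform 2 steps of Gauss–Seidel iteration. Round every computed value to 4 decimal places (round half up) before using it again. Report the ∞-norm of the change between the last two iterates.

0.8445

Iteration 1:
  x1 = (-10 - (1)·1.0000 - (4)·1.0000) / (6) = -2.5000
  x2 = (5 - (2)·-2.5000 - (-1)·1.0000) / (5) = 2.2000
  x3 = (-2 - (1)·-2.5000 - (1)·2.2000) / (3) = -0.5667
Iteration 2:
  x1 = (-10 - (1)·2.2000 - (4)·-0.5667) / (6) = -1.6555
  x2 = (5 - (2)·-1.6555 - (-1)·-0.5667) / (5) = 1.5489
  x3 = (-2 - (1)·-1.6555 - (1)·1.5489) / (3) = -0.6311
Change: (0.8445, -0.6511, -0.0644) → max |·| = 0.8445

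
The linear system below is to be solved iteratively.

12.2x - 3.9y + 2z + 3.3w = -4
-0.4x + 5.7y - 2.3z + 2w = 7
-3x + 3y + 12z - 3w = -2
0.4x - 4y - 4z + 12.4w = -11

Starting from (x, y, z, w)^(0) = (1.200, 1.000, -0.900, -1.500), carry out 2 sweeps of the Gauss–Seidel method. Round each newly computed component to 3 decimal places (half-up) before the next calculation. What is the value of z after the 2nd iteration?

-0.527

Iteration 1:
  x = (-4 - (-3.9)·1.000 - (2)·-0.900 - (3.3)·-1.500) / (12.2) = 0.545
  y = (7 - (-0.4)·0.545 - (-2.3)·-0.900 - (2)·-1.500) / (5.7) = 1.429
  z = (-2 - (-3)·0.545 - (3)·1.429 - (-3)·-1.500) / (12) = -0.763
  w = (-11 - (0.4)·0.545 - (-4)·1.429 - (-4)·-0.763) / (12.4) = -0.690
Iteration 2:
  x = (-4 - (-3.9)·1.429 - (2)·-0.763 - (3.3)·-0.690) / (12.2) = 0.441
  y = (7 - (-0.4)·0.441 - (-2.3)·-0.763 - (2)·-0.690) / (5.7) = 1.193
  z = (-2 - (-3)·0.441 - (3)·1.193 - (-3)·-0.690) / (12) = -0.527
  w = (-11 - (0.4)·0.441 - (-4)·1.193 - (-4)·-0.527) / (12.4) = -0.686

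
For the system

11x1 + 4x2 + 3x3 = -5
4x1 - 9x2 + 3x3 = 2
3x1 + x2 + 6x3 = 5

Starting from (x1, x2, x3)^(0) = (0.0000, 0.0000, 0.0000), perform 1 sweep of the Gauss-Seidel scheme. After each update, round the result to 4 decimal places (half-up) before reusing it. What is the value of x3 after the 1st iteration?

Iteration 1:
  x1 = (-5 - (4)·0.0000 - (3)·0.0000) / (11) = -0.4545
  x2 = (2 - (4)·-0.4545 - (3)·0.0000) / (-9) = -0.4242
  x3 = (5 - (3)·-0.4545 - (1)·-0.4242) / (6) = 1.1313

1.1313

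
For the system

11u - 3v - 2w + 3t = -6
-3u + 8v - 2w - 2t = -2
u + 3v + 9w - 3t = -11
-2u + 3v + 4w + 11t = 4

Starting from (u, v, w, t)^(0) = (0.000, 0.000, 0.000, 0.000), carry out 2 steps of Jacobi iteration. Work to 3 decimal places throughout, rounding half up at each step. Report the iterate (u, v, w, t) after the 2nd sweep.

Iteration 1:
  u = (-6 - (-3)·0.000 - (-2)·0.000 - (3)·0.000) / (11) = -0.545
  v = (-2 - (-3)·0.000 - (-2)·0.000 - (-2)·0.000) / (8) = -0.250
  w = (-11 - (1)·0.000 - (3)·0.000 - (-3)·0.000) / (9) = -1.222
  t = (4 - (-2)·0.000 - (3)·0.000 - (4)·0.000) / (11) = 0.364
Iteration 2:
  u = (-6 - (-3)·-0.250 - (-2)·-1.222 - (3)·0.364) / (11) = -0.935
  v = (-2 - (-3)·-0.545 - (-2)·-1.222 - (-2)·0.364) / (8) = -0.669
  w = (-11 - (1)·-0.545 - (3)·-0.250 - (-3)·0.364) / (9) = -0.957
  t = (4 - (-2)·-0.545 - (3)·-0.250 - (4)·-1.222) / (11) = 0.777

(-0.935, -0.669, -0.957, 0.777)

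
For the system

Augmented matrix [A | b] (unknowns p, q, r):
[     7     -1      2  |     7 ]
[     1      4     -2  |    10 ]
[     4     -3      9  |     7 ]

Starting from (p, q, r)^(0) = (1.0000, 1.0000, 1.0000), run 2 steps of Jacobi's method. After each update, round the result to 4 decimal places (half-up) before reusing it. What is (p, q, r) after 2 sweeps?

(1.2024, 2.6191, 1.3135)

Iteration 1:
  p = (7 - (-1)·1.0000 - (2)·1.0000) / (7) = 0.8571
  q = (10 - (1)·1.0000 - (-2)·1.0000) / (4) = 2.7500
  r = (7 - (4)·1.0000 - (-3)·1.0000) / (9) = 0.6667
Iteration 2:
  p = (7 - (-1)·2.7500 - (2)·0.6667) / (7) = 1.2024
  q = (10 - (1)·0.8571 - (-2)·0.6667) / (4) = 2.6191
  r = (7 - (4)·0.8571 - (-3)·2.7500) / (9) = 1.3135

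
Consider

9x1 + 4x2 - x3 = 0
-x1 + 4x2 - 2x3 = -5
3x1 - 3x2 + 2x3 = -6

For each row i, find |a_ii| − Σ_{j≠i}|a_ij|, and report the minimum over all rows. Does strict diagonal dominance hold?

row 1: |9| − (4+1) = 4
row 2: |4| − (1+2) = 1
row 3: |2| − (3+3) = -4
minimum over rows = -4 → not strictly diagonally dominant

-4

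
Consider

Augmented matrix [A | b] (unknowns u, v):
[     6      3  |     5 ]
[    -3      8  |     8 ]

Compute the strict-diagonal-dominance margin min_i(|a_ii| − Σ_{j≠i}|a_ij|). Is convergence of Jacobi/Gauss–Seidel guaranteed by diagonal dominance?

row 1: |6| − (3) = 3
row 2: |8| − (3) = 5
minimum over rows = 3 → strictly diagonally dominant (convergence guaranteed)

3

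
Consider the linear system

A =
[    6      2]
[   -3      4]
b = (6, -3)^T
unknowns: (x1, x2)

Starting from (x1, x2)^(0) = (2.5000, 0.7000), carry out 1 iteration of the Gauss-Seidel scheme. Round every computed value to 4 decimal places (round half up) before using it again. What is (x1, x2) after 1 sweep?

(0.7667, -0.1750)

Iteration 1:
  x1 = (6 - (2)·0.7000) / (6) = 0.7667
  x2 = (-3 - (-3)·0.7667) / (4) = -0.1750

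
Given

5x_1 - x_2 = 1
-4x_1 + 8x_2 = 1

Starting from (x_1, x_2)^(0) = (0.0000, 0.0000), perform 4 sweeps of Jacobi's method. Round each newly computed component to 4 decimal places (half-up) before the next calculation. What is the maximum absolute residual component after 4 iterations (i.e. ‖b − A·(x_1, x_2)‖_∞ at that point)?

0.0100

Iteration 1:
  x_1 = (1 - (-1)·0.0000) / (5) = 0.2000
  x_2 = (1 - (-4)·0.0000) / (8) = 0.1250
Iteration 2:
  x_1 = (1 - (-1)·0.1250) / (5) = 0.2250
  x_2 = (1 - (-4)·0.2000) / (8) = 0.2250
Iteration 3:
  x_1 = (1 - (-1)·0.2250) / (5) = 0.2450
  x_2 = (1 - (-4)·0.2250) / (8) = 0.2375
Iteration 4:
  x_1 = (1 - (-1)·0.2375) / (5) = 0.2475
  x_2 = (1 - (-4)·0.2450) / (8) = 0.2475
Residual b − A·x = (0.0100, 0.0100); ∞-norm = 0.0100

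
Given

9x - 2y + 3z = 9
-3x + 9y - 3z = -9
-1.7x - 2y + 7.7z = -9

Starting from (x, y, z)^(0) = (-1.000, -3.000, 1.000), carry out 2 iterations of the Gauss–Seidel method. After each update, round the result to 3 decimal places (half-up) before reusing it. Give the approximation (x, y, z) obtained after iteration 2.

(1.299, -1.014, -1.145)

Iteration 1:
  x = (9 - (-2)·-3.000 - (3)·1.000) / (9) = 0.000
  y = (-9 - (-3)·0.000 - (-3)·1.000) / (9) = -0.667
  z = (-9 - (-1.7)·0.000 - (-2)·-0.667) / (7.7) = -1.342
Iteration 2:
  x = (9 - (-2)·-0.667 - (3)·-1.342) / (9) = 1.299
  y = (-9 - (-3)·1.299 - (-3)·-1.342) / (9) = -1.014
  z = (-9 - (-1.7)·1.299 - (-2)·-1.014) / (7.7) = -1.145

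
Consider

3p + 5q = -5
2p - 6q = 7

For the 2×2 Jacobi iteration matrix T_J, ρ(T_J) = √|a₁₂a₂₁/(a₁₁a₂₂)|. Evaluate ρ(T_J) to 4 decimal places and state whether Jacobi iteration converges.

a₁₂a₂₁/(a₁₁a₂₂) = (5)·(2) / ((3)·(-6)) = -0.555556
ρ = √|-0.555556| = √0.555556 = 0.7454
ρ < 1, so Jacobi converges

0.7454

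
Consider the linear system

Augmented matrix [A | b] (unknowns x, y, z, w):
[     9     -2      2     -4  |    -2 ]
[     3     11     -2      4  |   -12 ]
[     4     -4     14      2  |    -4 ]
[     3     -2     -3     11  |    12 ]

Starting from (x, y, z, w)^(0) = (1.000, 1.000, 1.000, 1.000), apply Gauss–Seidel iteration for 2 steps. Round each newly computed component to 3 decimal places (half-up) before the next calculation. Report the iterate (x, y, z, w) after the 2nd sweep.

Iteration 1:
  x = (-2 - (-2)·1.000 - (2)·1.000 - (-4)·1.000) / (9) = 0.222
  y = (-12 - (3)·0.222 - (-2)·1.000 - (4)·1.000) / (11) = -1.333
  z = (-4 - (4)·0.222 - (-4)·-1.333 - (2)·1.000) / (14) = -0.873
  w = (12 - (3)·0.222 - (-2)·-1.333 - (-3)·-0.873) / (11) = 0.550
Iteration 2:
  x = (-2 - (-2)·-1.333 - (2)·-0.873 - (-4)·0.550) / (9) = -0.080
  y = (-12 - (3)·-0.080 - (-2)·-0.873 - (4)·0.550) / (11) = -1.428
  z = (-4 - (4)·-0.080 - (-4)·-1.428 - (2)·0.550) / (14) = -0.749
  w = (12 - (3)·-0.080 - (-2)·-1.428 - (-3)·-0.749) / (11) = 0.649

(-0.080, -1.428, -0.749, 0.649)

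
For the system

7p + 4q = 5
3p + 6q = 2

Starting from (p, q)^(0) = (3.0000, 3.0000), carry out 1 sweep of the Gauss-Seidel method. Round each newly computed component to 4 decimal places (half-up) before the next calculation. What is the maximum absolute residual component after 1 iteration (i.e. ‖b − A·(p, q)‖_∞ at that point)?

8.6668

Iteration 1:
  p = (5 - (4)·3.0000) / (7) = -1.0000
  q = (2 - (3)·-1.0000) / (6) = 0.8333
Residual b − A·x = (8.6668, 0.0002); ∞-norm = 8.6668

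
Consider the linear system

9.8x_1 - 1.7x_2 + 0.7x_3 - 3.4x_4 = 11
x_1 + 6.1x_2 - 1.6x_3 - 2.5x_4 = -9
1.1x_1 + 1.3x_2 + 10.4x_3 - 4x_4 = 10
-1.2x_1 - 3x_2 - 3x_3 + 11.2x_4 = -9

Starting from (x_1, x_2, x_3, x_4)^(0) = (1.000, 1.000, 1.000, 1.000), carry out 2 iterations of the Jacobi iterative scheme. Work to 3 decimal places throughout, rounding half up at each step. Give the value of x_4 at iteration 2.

Iteration 1:
  x_1 = (11 - (-1.7)·1.000 - (0.7)·1.000 - (-3.4)·1.000) / (9.8) = 1.571
  x_2 = (-9 - (1)·1.000 - (-1.6)·1.000 - (-2.5)·1.000) / (6.1) = -0.967
  x_3 = (10 - (1.1)·1.000 - (1.3)·1.000 - (-4)·1.000) / (10.4) = 1.115
  x_4 = (-9 - (-1.2)·1.000 - (-3)·1.000 - (-3)·1.000) / (11.2) = -0.161
Iteration 2:
  x_1 = (11 - (-1.7)·-0.967 - (0.7)·1.115 - (-3.4)·-0.161) / (9.8) = 0.819
  x_2 = (-9 - (1)·1.571 - (-1.6)·1.115 - (-2.5)·-0.161) / (6.1) = -1.506
  x_3 = (10 - (1.1)·1.571 - (1.3)·-0.967 - (-4)·-0.161) / (10.4) = 0.854
  x_4 = (-9 - (-1.2)·1.571 - (-3)·-0.967 - (-3)·1.115) / (11.2) = -0.596

-0.596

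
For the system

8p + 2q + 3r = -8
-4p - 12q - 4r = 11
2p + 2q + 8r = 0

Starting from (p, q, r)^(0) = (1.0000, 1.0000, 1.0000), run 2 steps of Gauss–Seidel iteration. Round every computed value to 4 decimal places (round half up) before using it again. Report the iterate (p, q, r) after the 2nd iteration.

(-1.0417, -0.7639, 0.4514)

Iteration 1:
  p = (-8 - (2)·1.0000 - (3)·1.0000) / (8) = -1.6250
  q = (11 - (-4)·-1.6250 - (-4)·1.0000) / (-12) = -0.7083
  r = (0 - (2)·-1.6250 - (2)·-0.7083) / (8) = 0.5833
Iteration 2:
  p = (-8 - (2)·-0.7083 - (3)·0.5833) / (8) = -1.0417
  q = (11 - (-4)·-1.0417 - (-4)·0.5833) / (-12) = -0.7639
  r = (0 - (2)·-1.0417 - (2)·-0.7639) / (8) = 0.4514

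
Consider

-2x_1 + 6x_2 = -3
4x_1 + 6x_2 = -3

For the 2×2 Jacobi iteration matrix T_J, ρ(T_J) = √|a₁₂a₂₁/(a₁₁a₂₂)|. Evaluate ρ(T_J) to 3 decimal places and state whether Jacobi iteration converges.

1.414

a₁₂a₂₁/(a₁₁a₂₂) = (6)·(4) / ((-2)·(6)) = -2.000000
ρ = √|-2.000000| = √2.000000 = 1.414
ρ > 1, so Jacobi diverges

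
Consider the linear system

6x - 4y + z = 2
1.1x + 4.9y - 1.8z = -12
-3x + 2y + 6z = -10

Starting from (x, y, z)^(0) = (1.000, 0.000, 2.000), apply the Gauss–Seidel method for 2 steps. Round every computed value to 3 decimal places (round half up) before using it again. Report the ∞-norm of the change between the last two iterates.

Iteration 1:
  x = (2 - (-4)·0.000 - (1)·2.000) / (6) = 0.000
  y = (-12 - (1.1)·0.000 - (-1.8)·2.000) / (4.9) = -1.714
  z = (-10 - (-3)·0.000 - (2)·-1.714) / (6) = -1.095
Iteration 2:
  x = (2 - (-4)·-1.714 - (1)·-1.095) / (6) = -0.627
  y = (-12 - (1.1)·-0.627 - (-1.8)·-1.095) / (4.9) = -2.710
  z = (-10 - (-3)·-0.627 - (2)·-2.710) / (6) = -1.077
Change: (-0.627, -0.996, 0.018) → max |·| = 0.996

0.996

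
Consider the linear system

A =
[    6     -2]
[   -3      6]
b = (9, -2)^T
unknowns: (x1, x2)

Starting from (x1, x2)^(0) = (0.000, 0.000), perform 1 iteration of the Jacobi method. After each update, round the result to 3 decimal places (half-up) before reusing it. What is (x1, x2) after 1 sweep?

(1.500, -0.333)

Iteration 1:
  x1 = (9 - (-2)·0.000) / (6) = 1.500
  x2 = (-2 - (-3)·0.000) / (6) = -0.333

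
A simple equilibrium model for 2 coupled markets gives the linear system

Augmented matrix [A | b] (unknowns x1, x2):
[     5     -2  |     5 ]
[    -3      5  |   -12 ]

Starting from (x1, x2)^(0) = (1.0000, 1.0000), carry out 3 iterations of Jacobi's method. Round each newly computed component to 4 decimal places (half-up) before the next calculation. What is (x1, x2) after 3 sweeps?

Iteration 1:
  x1 = (5 - (-2)·1.0000) / (5) = 1.4000
  x2 = (-12 - (-3)·1.0000) / (5) = -1.8000
Iteration 2:
  x1 = (5 - (-2)·-1.8000) / (5) = 0.2800
  x2 = (-12 - (-3)·1.4000) / (5) = -1.5600
Iteration 3:
  x1 = (5 - (-2)·-1.5600) / (5) = 0.3760
  x2 = (-12 - (-3)·0.2800) / (5) = -2.2320

(0.3760, -2.2320)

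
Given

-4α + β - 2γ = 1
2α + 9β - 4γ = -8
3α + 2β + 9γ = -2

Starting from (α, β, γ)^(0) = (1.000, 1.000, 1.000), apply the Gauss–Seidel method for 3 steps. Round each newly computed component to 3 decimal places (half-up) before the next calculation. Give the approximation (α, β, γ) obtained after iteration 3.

(-0.487, -0.749, 0.107)

Iteration 1:
  α = (1 - (1)·1.000 - (-2)·1.000) / (-4) = -0.500
  β = (-8 - (2)·-0.500 - (-4)·1.000) / (9) = -0.333
  γ = (-2 - (3)·-0.500 - (2)·-0.333) / (9) = 0.018
Iteration 2:
  α = (1 - (1)·-0.333 - (-2)·0.018) / (-4) = -0.342
  β = (-8 - (2)·-0.342 - (-4)·0.018) / (9) = -0.805
  γ = (-2 - (3)·-0.342 - (2)·-0.805) / (9) = 0.071
Iteration 3:
  α = (1 - (1)·-0.805 - (-2)·0.071) / (-4) = -0.487
  β = (-8 - (2)·-0.487 - (-4)·0.071) / (9) = -0.749
  γ = (-2 - (3)·-0.487 - (2)·-0.749) / (9) = 0.107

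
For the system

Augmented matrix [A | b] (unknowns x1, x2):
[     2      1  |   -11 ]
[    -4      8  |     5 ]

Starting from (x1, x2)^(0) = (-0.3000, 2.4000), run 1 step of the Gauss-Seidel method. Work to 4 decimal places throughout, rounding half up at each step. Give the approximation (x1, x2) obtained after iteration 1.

Iteration 1:
  x1 = (-11 - (1)·2.4000) / (2) = -6.7000
  x2 = (5 - (-4)·-6.7000) / (8) = -2.7250

(-6.7000, -2.7250)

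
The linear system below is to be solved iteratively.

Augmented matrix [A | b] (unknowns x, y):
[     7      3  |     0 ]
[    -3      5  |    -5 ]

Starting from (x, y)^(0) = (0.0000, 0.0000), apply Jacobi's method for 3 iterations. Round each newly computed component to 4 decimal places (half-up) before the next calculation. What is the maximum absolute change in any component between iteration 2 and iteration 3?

0.2572

Iteration 1:
  x = (0 - (3)·0.0000) / (7) = 0.0000
  y = (-5 - (-3)·0.0000) / (5) = -1.0000
Iteration 2:
  x = (0 - (3)·-1.0000) / (7) = 0.4286
  y = (-5 - (-3)·0.0000) / (5) = -1.0000
Iteration 3:
  x = (0 - (3)·-1.0000) / (7) = 0.4286
  y = (-5 - (-3)·0.4286) / (5) = -0.7428
Change: (0.0000, 0.2572) → max |·| = 0.2572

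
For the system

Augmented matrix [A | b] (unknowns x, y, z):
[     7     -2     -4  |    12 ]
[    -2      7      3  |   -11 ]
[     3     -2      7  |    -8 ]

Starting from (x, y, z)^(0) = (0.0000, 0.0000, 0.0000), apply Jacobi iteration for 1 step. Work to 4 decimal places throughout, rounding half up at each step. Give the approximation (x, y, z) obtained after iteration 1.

Iteration 1:
  x = (12 - (-2)·0.0000 - (-4)·0.0000) / (7) = 1.7143
  y = (-11 - (-2)·0.0000 - (3)·0.0000) / (7) = -1.5714
  z = (-8 - (3)·0.0000 - (-2)·0.0000) / (7) = -1.1429

(1.7143, -1.5714, -1.1429)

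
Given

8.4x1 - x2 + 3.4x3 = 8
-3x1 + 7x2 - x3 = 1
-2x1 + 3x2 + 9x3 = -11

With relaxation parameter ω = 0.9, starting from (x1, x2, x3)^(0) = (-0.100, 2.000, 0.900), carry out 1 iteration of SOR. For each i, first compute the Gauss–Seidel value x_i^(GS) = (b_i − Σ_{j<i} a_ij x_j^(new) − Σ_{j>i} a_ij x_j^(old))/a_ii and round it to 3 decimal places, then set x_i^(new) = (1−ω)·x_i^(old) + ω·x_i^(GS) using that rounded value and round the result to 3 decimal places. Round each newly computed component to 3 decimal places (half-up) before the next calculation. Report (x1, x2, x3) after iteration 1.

Iteration 1:
  x1: GS value = (8 - (-1)·2.000 - (3.4)·0.900) / (8.4) = 0.826;  x1 ← (1−ω)·-0.100 + ω·0.826 = 0.733
  x2: GS value = (1 - (-3)·0.733 - (-1)·0.900) / (7) = 0.586;  x2 ← (1−ω)·2.000 + ω·0.586 = 0.727
  x3: GS value = (-11 - (-2)·0.733 - (3)·0.727) / (9) = -1.302;  x3 ← (1−ω)·0.900 + ω·-1.302 = -1.082

(0.733, 0.727, -1.082)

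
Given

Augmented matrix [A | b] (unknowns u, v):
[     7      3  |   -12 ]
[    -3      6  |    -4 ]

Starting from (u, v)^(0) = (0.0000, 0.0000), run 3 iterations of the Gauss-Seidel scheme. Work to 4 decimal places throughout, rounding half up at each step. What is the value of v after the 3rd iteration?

-1.2673

Iteration 1:
  u = (-12 - (3)·0.0000) / (7) = -1.7143
  v = (-4 - (-3)·-1.7143) / (6) = -1.5238
Iteration 2:
  u = (-12 - (3)·-1.5238) / (7) = -1.0612
  v = (-4 - (-3)·-1.0612) / (6) = -1.1973
Iteration 3:
  u = (-12 - (3)·-1.1973) / (7) = -1.2012
  v = (-4 - (-3)·-1.2012) / (6) = -1.2673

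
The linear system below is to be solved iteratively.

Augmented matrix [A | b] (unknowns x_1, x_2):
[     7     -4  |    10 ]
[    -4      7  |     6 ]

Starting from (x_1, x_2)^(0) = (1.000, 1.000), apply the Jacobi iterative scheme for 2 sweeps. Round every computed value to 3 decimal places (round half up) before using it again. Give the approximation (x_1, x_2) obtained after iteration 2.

(2.245, 2.000)

Iteration 1:
  x_1 = (10 - (-4)·1.000) / (7) = 2.000
  x_2 = (6 - (-4)·1.000) / (7) = 1.429
Iteration 2:
  x_1 = (10 - (-4)·1.429) / (7) = 2.245
  x_2 = (6 - (-4)·2.000) / (7) = 2.000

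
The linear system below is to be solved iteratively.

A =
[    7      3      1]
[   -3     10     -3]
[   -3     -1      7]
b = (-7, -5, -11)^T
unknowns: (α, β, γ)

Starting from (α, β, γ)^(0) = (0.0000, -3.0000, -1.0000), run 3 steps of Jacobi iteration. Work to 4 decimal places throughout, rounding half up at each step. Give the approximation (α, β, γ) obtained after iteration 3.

(-0.3691, -1.0620, -1.8694)

Iteration 1:
  α = (-7 - (3)·-3.0000 - (1)·-1.0000) / (7) = 0.4286
  β = (-5 - (-3)·0.0000 - (-3)·-1.0000) / (10) = -0.8000
  γ = (-11 - (-3)·0.0000 - (-1)·-3.0000) / (7) = -2.0000
Iteration 2:
  α = (-7 - (3)·-0.8000 - (1)·-2.0000) / (7) = -0.3714
  β = (-5 - (-3)·0.4286 - (-3)·-2.0000) / (10) = -0.9714
  γ = (-11 - (-3)·0.4286 - (-1)·-0.8000) / (7) = -1.5020
Iteration 3:
  α = (-7 - (3)·-0.9714 - (1)·-1.5020) / (7) = -0.3691
  β = (-5 - (-3)·-0.3714 - (-3)·-1.5020) / (10) = -1.0620
  γ = (-11 - (-3)·-0.3714 - (-1)·-0.9714) / (7) = -1.8694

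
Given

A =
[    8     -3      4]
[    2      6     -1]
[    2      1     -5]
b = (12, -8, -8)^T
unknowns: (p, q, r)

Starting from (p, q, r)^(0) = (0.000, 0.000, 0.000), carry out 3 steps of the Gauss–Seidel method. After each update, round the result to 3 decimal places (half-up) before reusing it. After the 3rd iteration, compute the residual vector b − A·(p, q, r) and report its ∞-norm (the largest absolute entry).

1.464

Iteration 1:
  p = (12 - (-3)·0.000 - (4)·0.000) / (8) = 1.500
  q = (-8 - (2)·1.500 - (-1)·0.000) / (6) = -1.833
  r = (-8 - (2)·1.500 - (1)·-1.833) / (-5) = 1.833
Iteration 2:
  p = (12 - (-3)·-1.833 - (4)·1.833) / (8) = -0.104
  q = (-8 - (2)·-0.104 - (-1)·1.833) / (6) = -0.993
  r = (-8 - (2)·-0.104 - (1)·-0.993) / (-5) = 1.360
Iteration 3:
  p = (12 - (-3)·-0.993 - (4)·1.360) / (8) = 0.448
  q = (-8 - (2)·0.448 - (-1)·1.360) / (6) = -1.256
  r = (-8 - (2)·0.448 - (1)·-1.256) / (-5) = 1.528
Residual b − A·x = (-1.464, 0.168, 0.000); ∞-norm = 1.464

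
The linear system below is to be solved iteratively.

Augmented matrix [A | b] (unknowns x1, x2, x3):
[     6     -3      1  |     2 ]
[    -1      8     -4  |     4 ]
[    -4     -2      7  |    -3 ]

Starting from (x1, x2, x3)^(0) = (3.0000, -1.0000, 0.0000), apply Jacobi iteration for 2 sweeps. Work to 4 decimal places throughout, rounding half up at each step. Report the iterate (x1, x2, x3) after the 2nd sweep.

Iteration 1:
  x1 = (2 - (-3)·-1.0000 - (1)·0.0000) / (6) = -0.1667
  x2 = (4 - (-1)·3.0000 - (-4)·0.0000) / (8) = 0.8750
  x3 = (-3 - (-4)·3.0000 - (-2)·-1.0000) / (7) = 1.0000
Iteration 2:
  x1 = (2 - (-3)·0.8750 - (1)·1.0000) / (6) = 0.6042
  x2 = (4 - (-1)·-0.1667 - (-4)·1.0000) / (8) = 0.9792
  x3 = (-3 - (-4)·-0.1667 - (-2)·0.8750) / (7) = -0.2738

(0.6042, 0.9792, -0.2738)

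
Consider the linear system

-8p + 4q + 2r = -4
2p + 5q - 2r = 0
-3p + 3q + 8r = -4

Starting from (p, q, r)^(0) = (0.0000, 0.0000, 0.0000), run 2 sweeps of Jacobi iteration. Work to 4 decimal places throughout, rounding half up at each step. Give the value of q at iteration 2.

Iteration 1:
  p = (-4 - (4)·0.0000 - (2)·0.0000) / (-8) = 0.5000
  q = (0 - (2)·0.0000 - (-2)·0.0000) / (5) = 0.0000
  r = (-4 - (-3)·0.0000 - (3)·0.0000) / (8) = -0.5000
Iteration 2:
  p = (-4 - (4)·0.0000 - (2)·-0.5000) / (-8) = 0.3750
  q = (0 - (2)·0.5000 - (-2)·-0.5000) / (5) = -0.4000
  r = (-4 - (-3)·0.5000 - (3)·0.0000) / (8) = -0.3125

-0.4000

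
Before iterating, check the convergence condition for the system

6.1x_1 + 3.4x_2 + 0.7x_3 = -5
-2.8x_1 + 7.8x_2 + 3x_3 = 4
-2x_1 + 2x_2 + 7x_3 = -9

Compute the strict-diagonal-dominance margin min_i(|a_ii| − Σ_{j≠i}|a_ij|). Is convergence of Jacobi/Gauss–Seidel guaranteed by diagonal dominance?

2

row 1: |6.1| − (3.4+0.7) = 2
row 2: |7.8| − (2.8+3) = 2
row 3: |7| − (2+2) = 3
minimum over rows = 2 → strictly diagonally dominant (convergence guaranteed)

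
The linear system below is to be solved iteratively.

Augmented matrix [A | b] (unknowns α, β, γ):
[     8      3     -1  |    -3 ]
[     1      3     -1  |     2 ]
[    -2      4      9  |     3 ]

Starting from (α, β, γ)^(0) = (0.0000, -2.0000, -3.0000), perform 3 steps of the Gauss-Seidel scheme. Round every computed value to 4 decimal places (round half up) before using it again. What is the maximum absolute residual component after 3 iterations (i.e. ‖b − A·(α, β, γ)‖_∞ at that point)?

0.1104

Iteration 1:
  α = (-3 - (3)·-2.0000 - (-1)·-3.0000) / (8) = 0.0000
  β = (2 - (1)·0.0000 - (-1)·-3.0000) / (3) = -0.3333
  γ = (3 - (-2)·0.0000 - (4)·-0.3333) / (9) = 0.4815
Iteration 2:
  α = (-3 - (3)·-0.3333 - (-1)·0.4815) / (8) = -0.1898
  β = (2 - (1)·-0.1898 - (-1)·0.4815) / (3) = 0.8904
  γ = (3 - (-2)·-0.1898 - (4)·0.8904) / (9) = -0.1046
Iteration 3:
  α = (-3 - (3)·0.8904 - (-1)·-0.1046) / (8) = -0.7220
  β = (2 - (1)·-0.7220 - (-1)·-0.1046) / (3) = 0.8725
  γ = (3 - (-2)·-0.7220 - (4)·0.8725) / (9) = -0.2149
Residual b − A·x = (-0.0564, -0.1104, 0.0001); ∞-norm = 0.1104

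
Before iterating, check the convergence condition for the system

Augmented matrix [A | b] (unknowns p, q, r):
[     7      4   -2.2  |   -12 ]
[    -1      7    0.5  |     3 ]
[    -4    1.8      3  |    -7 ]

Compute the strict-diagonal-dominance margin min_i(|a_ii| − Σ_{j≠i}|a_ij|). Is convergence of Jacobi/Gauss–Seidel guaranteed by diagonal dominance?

row 1: |7| − (4+2.2) = 0.8
row 2: |7| − (1+0.5) = 5.5
row 3: |3| − (4+1.8) = -2.8
minimum over rows = -2.8 → not strictly diagonally dominant

-2.8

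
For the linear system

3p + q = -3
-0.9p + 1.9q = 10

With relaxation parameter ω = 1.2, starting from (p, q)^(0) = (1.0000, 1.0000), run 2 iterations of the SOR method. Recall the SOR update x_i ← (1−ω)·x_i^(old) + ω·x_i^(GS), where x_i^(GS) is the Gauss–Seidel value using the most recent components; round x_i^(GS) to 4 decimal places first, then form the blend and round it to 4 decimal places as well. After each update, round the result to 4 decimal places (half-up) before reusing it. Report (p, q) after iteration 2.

Iteration 1:
  p: GS value = (-3 - (1)·1.0000) / (3) = -1.3333;  p ← (1−ω)·1.0000 + ω·-1.3333 = -1.8000
  q: GS value = (10 - (-0.9)·-1.8000) / (1.9) = 4.4105;  q ← (1−ω)·1.0000 + ω·4.4105 = 5.0926
Iteration 2:
  p: GS value = (-3 - (1)·5.0926) / (3) = -2.6975;  p ← (1−ω)·-1.8000 + ω·-2.6975 = -2.8770
  q: GS value = (10 - (-0.9)·-2.8770) / (1.9) = 3.9004;  q ← (1−ω)·5.0926 + ω·3.9004 = 3.6620

(-2.8770, 3.6620)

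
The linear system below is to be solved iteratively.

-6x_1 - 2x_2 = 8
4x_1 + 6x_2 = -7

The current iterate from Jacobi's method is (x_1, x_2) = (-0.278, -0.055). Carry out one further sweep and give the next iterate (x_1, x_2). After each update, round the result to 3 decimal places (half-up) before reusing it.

(-1.315, -0.981)

One sweep:
  x_1 = (8 - (-2)·-0.055) / (-6) = -1.315
  x_2 = (-7 - (4)·-0.278) / (6) = -0.981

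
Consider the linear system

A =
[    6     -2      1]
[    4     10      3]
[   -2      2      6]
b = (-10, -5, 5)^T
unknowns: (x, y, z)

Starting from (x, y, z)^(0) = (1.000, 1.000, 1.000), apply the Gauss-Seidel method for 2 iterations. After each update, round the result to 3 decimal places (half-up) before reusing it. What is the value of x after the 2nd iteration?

Iteration 1:
  x = (-10 - (-2)·1.000 - (1)·1.000) / (6) = -1.500
  y = (-5 - (4)·-1.500 - (3)·1.000) / (10) = -0.200
  z = (5 - (-2)·-1.500 - (2)·-0.200) / (6) = 0.400
Iteration 2:
  x = (-10 - (-2)·-0.200 - (1)·0.400) / (6) = -1.800
  y = (-5 - (4)·-1.800 - (3)·0.400) / (10) = 0.100
  z = (5 - (-2)·-1.800 - (2)·0.100) / (6) = 0.200

-1.800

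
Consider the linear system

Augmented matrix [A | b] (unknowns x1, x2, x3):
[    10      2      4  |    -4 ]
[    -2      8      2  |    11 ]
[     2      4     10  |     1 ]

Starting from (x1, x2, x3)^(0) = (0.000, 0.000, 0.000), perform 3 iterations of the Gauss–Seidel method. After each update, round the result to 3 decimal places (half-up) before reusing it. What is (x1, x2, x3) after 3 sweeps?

(-0.535, 1.323, -0.322)

Iteration 1:
  x1 = (-4 - (2)·0.000 - (4)·0.000) / (10) = -0.400
  x2 = (11 - (-2)·-0.400 - (2)·0.000) / (8) = 1.275
  x3 = (1 - (2)·-0.400 - (4)·1.275) / (10) = -0.330
Iteration 2:
  x1 = (-4 - (2)·1.275 - (4)·-0.330) / (10) = -0.523
  x2 = (11 - (-2)·-0.523 - (2)·-0.330) / (8) = 1.327
  x3 = (1 - (2)·-0.523 - (4)·1.327) / (10) = -0.326
Iteration 3:
  x1 = (-4 - (2)·1.327 - (4)·-0.326) / (10) = -0.535
  x2 = (11 - (-2)·-0.535 - (2)·-0.326) / (8) = 1.323
  x3 = (1 - (2)·-0.535 - (4)·1.323) / (10) = -0.322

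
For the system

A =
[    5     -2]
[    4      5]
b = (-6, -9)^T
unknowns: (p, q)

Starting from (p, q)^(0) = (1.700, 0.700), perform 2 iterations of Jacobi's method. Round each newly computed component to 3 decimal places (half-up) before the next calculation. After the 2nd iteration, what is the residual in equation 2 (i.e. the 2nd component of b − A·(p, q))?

Iteration 1:
  p = (-6 - (-2)·0.700) / (5) = -0.920
  q = (-9 - (4)·1.700) / (5) = -3.160
Iteration 2:
  p = (-6 - (-2)·-3.160) / (5) = -2.464
  q = (-9 - (4)·-0.920) / (5) = -1.064
Residual b − A·x = (4.192, 6.176)

6.176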